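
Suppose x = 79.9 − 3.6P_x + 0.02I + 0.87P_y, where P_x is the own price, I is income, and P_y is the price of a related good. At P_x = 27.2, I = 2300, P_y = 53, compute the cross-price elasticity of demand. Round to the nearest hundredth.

Evaluating quantity at (P_x, I, P_y) gives x = 79.9 − 3.6(27.2) + 0.02(2300) + 0.87(53) = 79.9 − 97.92 + 46 + 46.11 = 74.09.
∂x/∂P_y = +0.87, so E_xy = 0.87·(53/74.09) ≈ 0.62.
E_xy > 0: the goods are substitutes.

0.62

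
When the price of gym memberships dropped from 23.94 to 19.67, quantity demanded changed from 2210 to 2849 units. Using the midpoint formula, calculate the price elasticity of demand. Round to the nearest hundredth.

%Δq = (2849 − 2210)/[(2210 + 2849)/2] = 639/2529.5 ≈ 0.2526.
%ΔP = (19.67 − 23.94)/[(23.94 + 19.67)/2] = -4.27/21.805 ≈ -0.1958.
Arc elasticity E = %Δq/%ΔP ≈ 0.2526/-0.1958 ≈ -1.29.
|E| > 1: demand is elastic over this range.

-1.29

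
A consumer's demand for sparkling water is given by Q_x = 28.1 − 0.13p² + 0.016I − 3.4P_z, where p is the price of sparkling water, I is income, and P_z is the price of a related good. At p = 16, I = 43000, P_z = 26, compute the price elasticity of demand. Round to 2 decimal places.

First evaluate Q_x: 28.1 − 0.13(16)² + 0.016(43000) − 3.4(26) = 28.1 − 33.28 + 688 − 88.4 = 594.42.
∂Q_x/∂p = −2·0.13·p = -4.16, so E_p = -4.16·(16/594.42) ≈ -0.11.
|E_p| < 1: demand is inelastic.

-0.11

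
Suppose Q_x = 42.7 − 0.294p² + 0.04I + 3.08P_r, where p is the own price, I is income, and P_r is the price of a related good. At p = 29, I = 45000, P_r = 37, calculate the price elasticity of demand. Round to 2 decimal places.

-0.29

First evaluate Q_x: 42.7 − 0.294(29)² + 0.04(45000) + 3.08(37) = 42.7 − 247.254 + 1800 + 113.96 = 1709.406.
∂Q_x/∂p = −2·0.294·p = -17.052, so E_p = -17.052·(29/1709.406) ≈ -0.29.
|E_p| < 1: demand is inelastic.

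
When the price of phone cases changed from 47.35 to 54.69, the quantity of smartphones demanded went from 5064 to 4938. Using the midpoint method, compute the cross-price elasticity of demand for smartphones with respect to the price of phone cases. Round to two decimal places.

%ΔQ_x = (4938 − 5064)/[(5064+4938)/2] = -126/5001 ≈ -0.0252.
%ΔP_y = (54.69 − 47.35)/[(47.35+54.69)/2] ≈ 0.1439.
E_xy = -0.0252/0.1439 ≈ -0.18.
E_xy < 0, so smartphones and phone cases are complements.

-0.18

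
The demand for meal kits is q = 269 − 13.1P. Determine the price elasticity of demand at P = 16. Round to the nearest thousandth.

At P = 16, q = 59.4.
dq/dP = −13.1.
Point elasticity E = (dq/dP)·(P/q) = -13.1 × 16/59.4 ≈ -3.529.
|E| > 1, so demand is elastic at this price.

-3.529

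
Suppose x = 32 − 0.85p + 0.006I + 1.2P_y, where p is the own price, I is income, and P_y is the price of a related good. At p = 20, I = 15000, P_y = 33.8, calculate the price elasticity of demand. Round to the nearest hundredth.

Substituting, x = 32 − 0.85(20) + 0.006(15000) + 1.2(33.8) = 32 − 17 + 90 + 40.56 = 145.56.
∂x/∂p = −0.85, so E_p = (−0.85)·(20/145.56) ≈ -0.12.
|E_p| < 1: demand is inelastic.

-0.12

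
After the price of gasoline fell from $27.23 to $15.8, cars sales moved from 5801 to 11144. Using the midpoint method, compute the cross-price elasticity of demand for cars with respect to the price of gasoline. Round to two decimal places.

-1.19

%ΔQ_x = (11144 − 5801)/[(5801+11144)/2] = 5343/8472.5 ≈ 0.6306.
%ΔP_y = (15.8 − 27.23)/[(27.23+15.8)/2] ≈ -0.5313.
E_xy = 0.6306/-0.5313 ≈ -1.19.
E_xy < 0, so cars and gasoline are complements.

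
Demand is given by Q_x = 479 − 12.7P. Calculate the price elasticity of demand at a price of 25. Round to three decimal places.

-1.966

At P = 25, Q_x = 161.5.
dQ_x/dP = −12.7.
Point elasticity E = (dQ_x/dP)·(P/Q_x) = -12.7 × 25/161.5 ≈ -1.966.
|E| > 1, so demand is elastic at this price.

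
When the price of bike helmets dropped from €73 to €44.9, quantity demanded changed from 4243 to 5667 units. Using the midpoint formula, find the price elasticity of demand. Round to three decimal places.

-0.603

%Δq = (5667 − 4243)/[(4243 + 5667)/2] = 1424/4955 ≈ 0.2874.
%ΔP = (44.9 − 73)/[(73 + 44.9)/2] = -28.1/58.95 ≈ -0.4767.
Arc elasticity E = %Δq/%ΔP ≈ 0.2874/-0.4767 ≈ -0.603.
|E| < 1: demand is inelastic over this range.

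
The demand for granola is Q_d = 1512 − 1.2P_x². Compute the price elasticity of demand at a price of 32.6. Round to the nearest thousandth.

-10.776

At P_x = 32.6, Q_d = 236.688.
dQ_d/dP_x = −2·1.2·P_x = −78.24.
Point elasticity E = (dQ_d/dP_x)·(P_x/Q_d) = -78.24 × 32.6/236.688 ≈ -10.776.
|E| > 1, so demand is elastic at this price.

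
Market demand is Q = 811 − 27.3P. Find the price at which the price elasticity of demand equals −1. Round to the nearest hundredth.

14.85

For linear demand Q = a − bP, E = −bP/(a − bP). |E| = 1 ⇒ bP = a − bP ⇒ P = a/(2b).
P = 811/(2·27.3) ≈ 14.85.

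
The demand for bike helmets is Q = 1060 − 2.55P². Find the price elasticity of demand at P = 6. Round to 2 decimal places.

-0.19

At P = 6, Q = 968.2.
dQ/dP = −2·2.55·P = −30.6.
Point elasticity E = (dQ/dP)·(P/Q) = -30.6 × 6/968.2 ≈ -0.19.
|E| < 1, so demand is inelastic at this price.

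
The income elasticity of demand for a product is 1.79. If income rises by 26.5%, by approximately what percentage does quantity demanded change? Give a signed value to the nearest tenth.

47.4

%ΔQ ≈ E × %ΔI = (1.79) × (26.5%) ≈ 47.4%.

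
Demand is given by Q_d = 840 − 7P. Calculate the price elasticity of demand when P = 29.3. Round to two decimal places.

-0.32

At P = 29.3, Q_d = 634.9.
dQ_d/dP = −7.
Point elasticity E = (dQ_d/dP)·(P/Q_d) = -7 × 29.3/634.9 ≈ -0.32.
|E| < 1, so demand is inelastic at this price.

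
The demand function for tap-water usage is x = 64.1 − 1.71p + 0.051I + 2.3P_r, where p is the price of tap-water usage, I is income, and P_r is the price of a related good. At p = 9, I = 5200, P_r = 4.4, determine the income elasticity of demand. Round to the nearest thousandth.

At the given point, x = 64.1 − 1.71(9) + 0.051(5200) + 2.3(4.4) = 64.1 − 15.39 + 265.2 + 10.12 = 324.03.
∂x/∂I = +0.051, so E_I = 0.051·(5200/324.03) ≈ 0.818.
E_I ∈ (0,1): normal good (necessity).

0.818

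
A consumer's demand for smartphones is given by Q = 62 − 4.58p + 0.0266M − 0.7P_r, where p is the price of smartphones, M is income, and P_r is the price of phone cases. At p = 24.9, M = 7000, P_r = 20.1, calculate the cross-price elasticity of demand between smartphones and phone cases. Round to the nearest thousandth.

Q = 62 − 4.58(24.9) + 0.0266(7000) − 0.7(20.1) = 62 − 114.042 + 186.2 − 14.07 = 120.088.
∂Q/∂P_r = −0.7, so E_xy = -0.7·(20.1/120.088) ≈ -0.117.
E_xy < 0: the goods are complements.

-0.117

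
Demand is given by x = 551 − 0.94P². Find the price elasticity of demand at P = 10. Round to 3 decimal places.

At P = 10, x = 457.
dx/dP = −2·0.94·P = −18.8.
Point elasticity E = (dx/dP)·(P/x) = -18.8 × 10/457 ≈ -0.411.
|E| < 1, so demand is inelastic at this price.

-0.411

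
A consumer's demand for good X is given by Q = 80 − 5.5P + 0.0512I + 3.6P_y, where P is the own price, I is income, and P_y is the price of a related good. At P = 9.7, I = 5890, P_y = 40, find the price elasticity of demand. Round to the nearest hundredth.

At the given point, Q = 80 − 5.5(9.7) + 0.0512(5890) + 3.6(40) = 80 − 53.35 + 301.568 + 144 = 472.218.
∂Q/∂P = −5.5, so E_p = (−5.5)·(9.7/472.218) ≈ -0.11.
|E_p| < 1: demand is inelastic.

-0.11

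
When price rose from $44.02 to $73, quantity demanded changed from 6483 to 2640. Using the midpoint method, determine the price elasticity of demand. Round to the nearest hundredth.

%Δq = (2640 − 6483)/[(6483 + 2640)/2] = -3843/4561.5 ≈ -0.8425.
%Δp = (73 − 44.02)/[(44.02 + 73)/2] = 28.98/58.51 ≈ 0.4953.
Arc elasticity E = %Δq/%Δp ≈ -0.8425/0.4953 ≈ -1.70.
|E| > 1: demand is elastic over this range.

-1.70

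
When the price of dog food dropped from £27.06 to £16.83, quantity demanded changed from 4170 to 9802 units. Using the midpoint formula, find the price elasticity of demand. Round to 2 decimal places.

-1.73

%ΔQ = (9802 − 4170)/[(4170 + 9802)/2] = 5632/6986 ≈ 0.8062.
%Δp = (16.83 − 27.06)/[(27.06 + 16.83)/2] = -10.23/21.945 ≈ -0.4662.
Arc elasticity E = %ΔQ/%Δp ≈ 0.8062/-0.4662 ≈ -1.73.
|E| > 1: demand is elastic over this range.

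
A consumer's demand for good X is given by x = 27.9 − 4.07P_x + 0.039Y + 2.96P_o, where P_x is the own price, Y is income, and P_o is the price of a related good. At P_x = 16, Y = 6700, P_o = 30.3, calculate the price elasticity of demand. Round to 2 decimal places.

-0.21

First evaluate x: 27.9 − 4.07(16) + 0.039(6700) + 2.96(30.3) = 27.9 − 65.12 + 261.3 + 89.688 = 313.768.
∂x/∂P_x = −4.07, so E_p = (−4.07)·(16/313.768) ≈ -0.21.
|E_p| < 1: demand is inelastic.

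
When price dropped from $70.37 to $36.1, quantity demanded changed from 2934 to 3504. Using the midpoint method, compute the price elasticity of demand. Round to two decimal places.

-0.28

%Δq = (3504 − 2934)/[(2934 + 3504)/2] = 570/3219 ≈ 0.1771.
%ΔP = (36.1 − 70.37)/[(70.37 + 36.1)/2] = -34.27/53.235 ≈ -0.6437.
Arc elasticity E = %Δq/%ΔP ≈ 0.1771/-0.6437 ≈ -0.28.
|E| < 1: demand is inelastic over this range.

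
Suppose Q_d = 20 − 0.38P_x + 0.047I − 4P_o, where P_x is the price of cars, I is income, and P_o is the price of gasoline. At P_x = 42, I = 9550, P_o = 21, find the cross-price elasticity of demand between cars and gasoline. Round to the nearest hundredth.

Evaluating quantity at (P_x, I, P_o) gives Q_d = 20 − 0.38(42) + 0.047(9550) − 4(21) = 20 − 15.96 + 448.85 − 84 = 368.89.
∂Q_d/∂P_o = −4, so E_xy = -4·(21/368.89) ≈ -0.23.
E_xy < 0: the goods are complements.

-0.23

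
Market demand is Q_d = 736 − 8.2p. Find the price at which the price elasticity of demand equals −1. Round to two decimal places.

44.88

For linear demand Q_d = a − bp, E = −bp/(a − bp). |E| = 1 ⇒ bp = a − bp ⇒ p = a/(2b).
p = 736/(2·8.2) ≈ 44.88.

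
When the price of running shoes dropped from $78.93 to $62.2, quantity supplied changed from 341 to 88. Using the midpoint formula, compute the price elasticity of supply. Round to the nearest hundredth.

4.97

%ΔQ = (88 − 341)/[(341 + 88)/2] = -253/214.5 ≈ -1.1795.
%Δp = (62.2 − 78.93)/[(78.93 + 62.2)/2] = -16.73/70.565 ≈ -0.2371.
Arc elasticity E = %ΔQ/%Δp ≈ -1.1795/-0.2371 ≈ 4.97.
|E| > 1: supply is elastic over this range.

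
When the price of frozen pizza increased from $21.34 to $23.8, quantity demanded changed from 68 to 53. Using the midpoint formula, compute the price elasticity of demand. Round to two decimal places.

-2.27

%ΔQ = (53 − 68)/[(68 + 53)/2] = -15/60.5 ≈ -0.2479.
%ΔP = (23.8 − 21.34)/[(21.34 + 23.8)/2] = 2.46/22.57 ≈ 0.1090.
Arc elasticity E = %ΔQ/%ΔP ≈ -0.2479/0.1090 ≈ -2.27.
|E| > 1: demand is elastic over this range.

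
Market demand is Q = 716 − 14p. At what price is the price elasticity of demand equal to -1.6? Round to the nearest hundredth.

31.47

Set −bp/(a − bp) = −1.6 ⇒ bp = 1.6(a − bp) ⇒ bp(1+1.6) = 1.6·a.
p = 1.6·716/(14·2.6) ≈ 31.47.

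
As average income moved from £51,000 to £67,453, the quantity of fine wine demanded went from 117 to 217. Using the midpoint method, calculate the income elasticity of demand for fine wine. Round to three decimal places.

%ΔQ = (217 − 117)/[(117+217)/2] = 100/167 ≈ 0.5988.
%ΔI = (67,453 − 51,000)/[(51,000+67,453)/2] = 16453/59226.5 ≈ 0.2778.
E_I = %ΔQ/%ΔI ≈ 2.156.
E_I > 1: normal good (luxury).

2.156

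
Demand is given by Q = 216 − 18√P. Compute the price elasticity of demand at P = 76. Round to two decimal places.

-1.33

At P = 76, Q = 59.0796.
dQ/dP = −18/(2√P) = −18/(2·8.7178).
Point elasticity E = (dQ/dP)·(P/Q) = -1.0324 × 76/59.0796 ≈ -1.33.
|E| > 1, so demand is elastic at this price.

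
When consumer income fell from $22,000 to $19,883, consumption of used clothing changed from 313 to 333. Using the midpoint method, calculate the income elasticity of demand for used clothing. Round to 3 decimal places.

%ΔQ = (333 − 313)/[(313+333)/2] = 20/323 ≈ 0.0619.
%ΔM = (19,883 − 22,000)/[(22,000+19,883)/2] = -2117/20941.5 ≈ -0.1011.
E_I = %ΔQ/%ΔM ≈ -0.613.
E_I < 0: inferior good.

-0.613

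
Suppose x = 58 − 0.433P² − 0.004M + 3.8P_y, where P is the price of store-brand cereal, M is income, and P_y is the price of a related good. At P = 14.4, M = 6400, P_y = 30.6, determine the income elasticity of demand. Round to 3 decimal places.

First evaluate x: 58 − 0.433(14.4)² − 0.004(6400) + 3.8(30.6) = 58 − 89.7869 − 25.6 + 116.28 = 58.8931.
∂x/∂M = −0.004, so E_I = -0.004·(6400/58.8931) ≈ -0.435.
E_I < 0: inferior good.

-0.435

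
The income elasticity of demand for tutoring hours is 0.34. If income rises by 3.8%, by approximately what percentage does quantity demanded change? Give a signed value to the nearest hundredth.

%ΔQ ≈ E × %ΔI = (0.34) × (3.8%) ≈ 1.29%.

1.29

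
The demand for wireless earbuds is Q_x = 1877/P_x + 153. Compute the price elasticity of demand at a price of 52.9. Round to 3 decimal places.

At P_x = 52.9, Q_x = 188.482.
dQ_x/dP_x = −1877/P_x² = −0.6707.
Point elasticity E = (dQ_x/dP_x)·(P_x/Q_x) = -0.6707 × 52.9/188.482 ≈ -0.188.
|E| < 1, so demand is inelastic at this price.

-0.188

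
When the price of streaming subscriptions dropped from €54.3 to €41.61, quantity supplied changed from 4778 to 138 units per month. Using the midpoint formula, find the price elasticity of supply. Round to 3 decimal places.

%ΔQ = (138 − 4778)/[(4778 + 138)/2] = -4640/2458 ≈ -1.8877.
%ΔP = (41.61 − 54.3)/[(54.3 + 41.61)/2] = -12.69/47.955 ≈ -0.2646.
Arc elasticity E = %ΔQ/%ΔP ≈ -1.8877/-0.2646 ≈ 7.134.
|E| > 1: supply is elastic over this range.

7.134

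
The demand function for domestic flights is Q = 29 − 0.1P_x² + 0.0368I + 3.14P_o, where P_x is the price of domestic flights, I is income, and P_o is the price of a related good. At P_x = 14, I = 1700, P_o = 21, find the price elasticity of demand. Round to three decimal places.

Substituting, Q = 29 − 0.1(14)² + 0.0368(1700) + 3.14(21) = 29 − 19.6 + 62.56 + 65.94 = 137.9.
∂Q/∂P_x = −2·0.1·P_x = -2.8, so E_p = -2.8·(14/137.9) ≈ -0.284.
|E_p| < 1: demand is inelastic.

-0.284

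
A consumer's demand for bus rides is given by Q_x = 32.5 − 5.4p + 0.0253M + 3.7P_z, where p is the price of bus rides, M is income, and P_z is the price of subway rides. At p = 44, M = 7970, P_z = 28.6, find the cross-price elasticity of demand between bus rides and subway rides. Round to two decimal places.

Q_x = 32.5 − 5.4(44) + 0.0253(7970) + 3.7(28.6) = 32.5 − 237.6 + 201.641 + 105.82 = 102.361.
∂Q_x/∂P_z = +3.7, so E_xy = 3.7·(28.6/102.361) ≈ 1.03.
E_xy > 0: the goods are substitutes.

1.03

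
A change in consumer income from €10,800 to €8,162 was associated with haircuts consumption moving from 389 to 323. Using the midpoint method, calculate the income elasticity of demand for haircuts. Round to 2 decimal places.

%ΔQ = (323 − 389)/[(389+323)/2] = -66/356 ≈ -0.1854.
%ΔI = (8,162 − 10,800)/[(10,800+8,162)/2] = -2638/9481 ≈ -0.2782.
E_I = %ΔQ/%ΔI ≈ 0.67.
E_I ∈ (0,1): normal good (necessity).

0.67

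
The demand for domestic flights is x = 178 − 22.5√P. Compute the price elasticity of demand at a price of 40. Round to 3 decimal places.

-1.993

At P = 40, x = 35.6975.
dx/dP = −22.5/(2√P) = −22.5/(2·6.3246).
Point elasticity E = (dx/dP)·(P/x) = -1.7788 × 40/35.6975 ≈ -1.993.
|E| > 1, so demand is elastic at this price.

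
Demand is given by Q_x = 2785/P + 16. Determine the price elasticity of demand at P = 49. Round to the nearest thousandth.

-0.780

At P = 49, Q_x = 72.8367.
dQ_x/dP = −2785/P² = −1.1599.
Point elasticity E = (dQ_x/dP)·(P/Q_x) = -1.1599 × 49/72.8367 ≈ -0.780.
|E| < 1, so demand is inelastic at this price.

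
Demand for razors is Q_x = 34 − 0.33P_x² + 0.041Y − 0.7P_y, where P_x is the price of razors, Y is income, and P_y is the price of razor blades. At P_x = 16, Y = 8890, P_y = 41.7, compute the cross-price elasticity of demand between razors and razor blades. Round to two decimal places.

Q_x = 34 − 0.33(16)² + 0.041(8890) − 0.7(41.7) = 34 − 84.48 + 364.49 − 29.19 = 284.82.
∂Q_x/∂P_y = −0.7, so E_xy = -0.7·(41.7/284.82) ≈ -0.10.
E_xy < 0: the goods are complements.

-0.10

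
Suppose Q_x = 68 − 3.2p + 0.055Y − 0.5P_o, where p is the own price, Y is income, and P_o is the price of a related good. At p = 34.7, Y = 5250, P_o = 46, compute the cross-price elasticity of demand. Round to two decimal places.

-0.10

At the given point, Q_x = 68 − 3.2(34.7) + 0.055(5250) − 0.5(46) = 68 − 111.04 + 288.75 − 23 = 222.71.
∂Q_x/∂P_o = −0.5, so E_xy = -0.5·(46/222.71) ≈ -0.10.
E_xy < 0: the goods are complements.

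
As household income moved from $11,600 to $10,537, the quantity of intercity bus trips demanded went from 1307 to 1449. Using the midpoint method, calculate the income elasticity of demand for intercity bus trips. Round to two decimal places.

%ΔQ = (1449 − 1307)/[(1307+1449)/2] = 142/1378 ≈ 0.1030.
%ΔY = (10,537 − 11,600)/[(11,600+10,537)/2] = -1063/11068.5 ≈ -0.0960.
E_I = %ΔQ/%ΔY ≈ -1.07.
E_I < 0: inferior good.

-1.07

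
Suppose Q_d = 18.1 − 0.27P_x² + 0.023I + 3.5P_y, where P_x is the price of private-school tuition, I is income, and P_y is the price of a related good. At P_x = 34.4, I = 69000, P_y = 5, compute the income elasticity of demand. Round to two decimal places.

1.22

Evaluating quantity at (P_x, I, P_y) gives Q_d = 18.1 − 0.27(34.4)² + 0.023(69000) + 3.5(5) = 18.1 − 319.5072 + 1587 + 17.5 = 1303.0928.
∂Q_d/∂I = +0.023, so E_I = 0.023·(69000/1303.0928) ≈ 1.22.
E_I > 1: normal good (luxury).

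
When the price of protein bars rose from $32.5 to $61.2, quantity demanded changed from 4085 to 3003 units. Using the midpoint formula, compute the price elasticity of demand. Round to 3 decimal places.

%Δq = (3003 − 4085)/[(4085 + 3003)/2] = -1082/3544 ≈ -0.3053.
%Δp = (61.2 − 32.5)/[(32.5 + 61.2)/2] = 28.7/46.85 ≈ 0.6126.
Arc elasticity E = %Δq/%Δp ≈ -0.3053/0.6126 ≈ -0.498.
|E| < 1: demand is inelastic over this range.

-0.498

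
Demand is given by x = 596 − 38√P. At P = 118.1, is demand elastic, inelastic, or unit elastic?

elastic

At P = 118.1, x = 183.0395.
dx/dP = −38/(2√P) = −38/(2·10.8674).
Point elasticity E = (dx/dP)·(P/x) = -1.7484 × 118.1/183.0395 ≈ -1.128.
|E| ≈ 1.128 > 1, so demand is elastic.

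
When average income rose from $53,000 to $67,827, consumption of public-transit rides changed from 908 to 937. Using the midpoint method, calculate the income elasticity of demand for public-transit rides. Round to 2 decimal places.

%ΔQ = (937 − 908)/[(908+937)/2] = 29/922.5 ≈ 0.0314.
%ΔY = (67,827 − 53,000)/[(53,000+67,827)/2] = 14827/60413.5 ≈ 0.2454.
E_I = %ΔQ/%ΔY ≈ 0.13.
E_I ∈ (0,1): normal good (necessity).

0.13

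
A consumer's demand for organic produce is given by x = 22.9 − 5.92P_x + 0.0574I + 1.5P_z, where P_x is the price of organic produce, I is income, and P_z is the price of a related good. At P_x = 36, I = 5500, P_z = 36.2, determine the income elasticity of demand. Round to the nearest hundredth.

1.76

Evaluating quantity at (P_x, I, P_z) gives x = 22.9 − 5.92(36) + 0.0574(5500) + 1.5(36.2) = 22.9 − 213.12 + 315.7 + 54.3 = 179.78.
∂x/∂I = +0.0574, so E_I = 0.0574·(5500/179.78) ≈ 1.76.
E_I > 1: normal good (luxury).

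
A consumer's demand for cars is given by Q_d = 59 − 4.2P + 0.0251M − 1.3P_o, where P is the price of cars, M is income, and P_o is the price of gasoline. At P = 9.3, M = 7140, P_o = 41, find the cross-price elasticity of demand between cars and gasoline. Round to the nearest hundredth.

Q_d = 59 − 4.2(9.3) + 0.0251(7140) − 1.3(41) = 59 − 39.06 + 179.214 − 53.3 = 145.854.
∂Q_d/∂P_o = −1.3, so E_xy = -1.3·(41/145.854) ≈ -0.37.
E_xy < 0: the goods are complements.

-0.37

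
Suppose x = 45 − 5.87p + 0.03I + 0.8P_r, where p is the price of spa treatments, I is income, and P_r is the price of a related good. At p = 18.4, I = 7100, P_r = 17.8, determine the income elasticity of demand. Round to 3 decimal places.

1.297

At the given point, x = 45 − 5.87(18.4) + 0.03(7100) + 0.8(17.8) = 45 − 108.008 + 213 + 14.24 = 164.232.
∂x/∂I = +0.03, so E_I = 0.03·(7100/164.232) ≈ 1.297.
E_I > 1: normal good (luxury).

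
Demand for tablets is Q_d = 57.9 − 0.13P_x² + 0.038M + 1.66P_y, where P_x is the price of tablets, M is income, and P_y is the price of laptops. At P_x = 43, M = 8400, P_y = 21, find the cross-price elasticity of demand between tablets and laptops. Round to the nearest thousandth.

0.203

Substituting, Q_d = 57.9 − 0.13(43)² + 0.038(8400) + 1.66(21) = 57.9 − 240.37 + 319.2 + 34.86 = 171.59.
∂Q_d/∂P_y = +1.66, so E_xy = 1.66·(21/171.59) ≈ 0.203.
E_xy > 0: the goods are substitutes.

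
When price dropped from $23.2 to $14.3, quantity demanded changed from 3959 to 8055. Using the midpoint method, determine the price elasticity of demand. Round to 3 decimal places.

%ΔQ = (8055 − 3959)/[(3959 + 8055)/2] = 4096/6007 ≈ 0.6819.
%ΔP = (14.3 − 23.2)/[(23.2 + 14.3)/2] = -8.9/18.75 ≈ -0.4747.
Arc elasticity E = %ΔQ/%ΔP ≈ 0.6819/-0.4747 ≈ -1.437.
|E| > 1: demand is elastic over this range.

-1.437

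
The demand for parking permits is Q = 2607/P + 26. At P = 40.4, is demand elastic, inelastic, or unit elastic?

inelastic

At P = 40.4, Q = 90.5297.
dQ/dP = −2607/P² = −1.5973.
Point elasticity E = (dQ/dP)·(P/Q) = -1.5973 × 40.4/90.5297 ≈ -0.713.
|E| ≈ 0.713 < 1, so demand is inelastic.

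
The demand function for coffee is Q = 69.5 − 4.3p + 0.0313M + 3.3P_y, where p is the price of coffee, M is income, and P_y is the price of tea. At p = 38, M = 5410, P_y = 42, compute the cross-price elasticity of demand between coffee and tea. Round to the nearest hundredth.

0.65

First evaluate Q: 69.5 − 4.3(38) + 0.0313(5410) + 3.3(42) = 69.5 − 163.4 + 169.333 + 138.6 = 214.033.
∂Q/∂P_y = +3.3, so E_xy = 3.3·(42/214.033) ≈ 0.65.
E_xy > 0: the goods are substitutes.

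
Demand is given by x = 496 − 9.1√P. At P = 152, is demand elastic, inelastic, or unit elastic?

inelastic

At P = 152, x = 383.8077.
dx/dP = −9.1/(2√P) = −9.1/(2·12.3288).
Point elasticity E = (dx/dP)·(P/x) = -0.3691 × 152/383.8077 ≈ -0.146.
|E| ≈ 0.146 < 1, so demand is inelastic.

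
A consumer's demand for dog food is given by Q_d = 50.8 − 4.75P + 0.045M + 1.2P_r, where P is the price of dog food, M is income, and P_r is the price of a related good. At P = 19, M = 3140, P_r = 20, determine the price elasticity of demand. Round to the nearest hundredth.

Q_d = 50.8 − 4.75(19) + 0.045(3140) + 1.2(20) = 50.8 − 90.25 + 141.3 + 24 = 125.85.
∂Q_d/∂P = −4.75, so E_p = (−4.75)·(19/125.85) ≈ -0.72.
|E_p| < 1: demand is inelastic.

-0.72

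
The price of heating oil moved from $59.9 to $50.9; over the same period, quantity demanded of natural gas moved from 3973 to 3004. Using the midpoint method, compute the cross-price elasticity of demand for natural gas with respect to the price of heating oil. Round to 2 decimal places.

%ΔQ_x = (3004 − 3973)/[(3973+3004)/2] = -969/3488.5 ≈ -0.2778.
%ΔP_y = (50.9 − 59.9)/[(59.9+50.9)/2] ≈ -0.1625.
E_xy = -0.2778/-0.1625 ≈ 1.71.
E_xy > 0, so natural gas and heating oil are substitutes.

1.71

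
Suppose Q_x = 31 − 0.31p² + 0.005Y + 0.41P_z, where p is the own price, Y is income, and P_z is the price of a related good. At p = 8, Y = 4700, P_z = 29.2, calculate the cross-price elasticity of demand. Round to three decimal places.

0.257

Substituting, Q_x = 31 − 0.31(8)² + 0.005(4700) + 0.41(29.2) = 31 − 19.84 + 23.5 + 11.972 = 46.632.
∂Q_x/∂P_z = +0.41, so E_xy = 0.41·(29.2/46.632) ≈ 0.257.
E_xy > 0: the goods are substitutes.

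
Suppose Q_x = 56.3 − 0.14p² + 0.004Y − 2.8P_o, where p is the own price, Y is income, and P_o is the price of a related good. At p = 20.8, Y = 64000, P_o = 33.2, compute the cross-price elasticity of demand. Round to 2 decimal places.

-0.59

Substituting, Q_x = 56.3 − 0.14(20.8)² + 0.004(64000) − 2.8(33.2) = 56.3 − 60.5696 + 256 − 92.96 = 158.7704.
∂Q_x/∂P_o = −2.8, so E_xy = -2.8·(33.2/158.7704) ≈ -0.59.
E_xy < 0: the goods are complements.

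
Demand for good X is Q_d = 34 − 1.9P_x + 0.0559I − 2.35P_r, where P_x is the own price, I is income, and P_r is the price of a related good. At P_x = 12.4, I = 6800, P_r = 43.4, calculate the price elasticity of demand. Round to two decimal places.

-0.08

Substituting, Q_d = 34 − 1.9(12.4) + 0.0559(6800) − 2.35(43.4) = 34 − 23.56 + 380.12 − 101.99 = 288.57.
∂Q_d/∂P_x = −1.9, so E_p = (−1.9)·(12.4/288.57) ≈ -0.08.
|E_p| < 1: demand is inelastic.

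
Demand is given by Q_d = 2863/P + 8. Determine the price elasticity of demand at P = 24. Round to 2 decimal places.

-0.94

At P = 24, Q_d = 127.2917.
dQ_d/dP = −2863/P² = −4.9705.
Point elasticity E = (dQ_d/dP)·(P/Q_d) = -4.9705 × 24/127.2917 ≈ -0.94.
|E| < 1, so demand is inelastic at this price.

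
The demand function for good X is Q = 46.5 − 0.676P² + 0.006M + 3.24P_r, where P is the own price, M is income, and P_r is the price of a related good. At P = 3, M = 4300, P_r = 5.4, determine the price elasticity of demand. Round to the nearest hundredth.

At the given point, Q = 46.5 − 0.676(3)² + 0.006(4300) + 3.24(5.4) = 46.5 − 6.084 + 25.8 + 17.496 = 83.712.
∂Q/∂P = −2·0.676·P = -4.056, so E_p = -4.056·(3/83.712) ≈ -0.15.
|E_p| < 1: demand is inelastic.

-0.15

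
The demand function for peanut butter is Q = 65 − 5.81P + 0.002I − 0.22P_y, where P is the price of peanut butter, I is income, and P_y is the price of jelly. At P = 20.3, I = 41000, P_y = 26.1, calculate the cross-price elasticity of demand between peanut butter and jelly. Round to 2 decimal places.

Substituting, Q = 65 − 5.81(20.3) + 0.002(41000) − 0.22(26.1) = 65 − 117.943 + 82 − 5.742 = 23.315.
∂Q/∂P_y = −0.22, so E_xy = -0.22·(26.1/23.315) ≈ -0.25.
E_xy < 0: the goods are complements.

-0.25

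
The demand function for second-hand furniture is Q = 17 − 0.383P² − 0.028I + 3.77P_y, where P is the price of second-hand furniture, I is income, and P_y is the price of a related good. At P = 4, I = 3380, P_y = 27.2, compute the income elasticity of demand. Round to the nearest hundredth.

At the given point, Q = 17 − 0.383(4)² − 0.028(3380) + 3.77(27.2) = 17 − 6.128 − 94.64 + 102.544 = 18.776.
∂Q/∂I = −0.028, so E_I = -0.028·(3380/18.776) ≈ -5.04.
E_I < 0: inferior good.

-5.04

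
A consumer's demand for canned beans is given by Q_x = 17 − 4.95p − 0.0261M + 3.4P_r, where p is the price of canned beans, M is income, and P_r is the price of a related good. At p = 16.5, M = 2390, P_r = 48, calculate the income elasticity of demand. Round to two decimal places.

First evaluate Q_x: 17 − 4.95(16.5) − 0.0261(2390) + 3.4(48) = 17 − 81.675 − 62.379 + 163.2 = 36.146.
∂Q_x/∂M = −0.0261, so E_I = -0.0261·(2390/36.146) ≈ -1.73.
E_I < 0: inferior good.

-1.73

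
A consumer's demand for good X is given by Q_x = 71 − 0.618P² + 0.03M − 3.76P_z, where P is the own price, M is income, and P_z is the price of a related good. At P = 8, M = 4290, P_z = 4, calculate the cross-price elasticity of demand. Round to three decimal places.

-0.104

Substituting, Q_x = 71 − 0.618(8)² + 0.03(4290) − 3.76(4) = 71 − 39.552 + 128.7 − 15.04 = 145.108.
∂Q_x/∂P_z = −3.76, so E_xy = -3.76·(4/145.108) ≈ -0.104.
E_xy < 0: the goods are complements.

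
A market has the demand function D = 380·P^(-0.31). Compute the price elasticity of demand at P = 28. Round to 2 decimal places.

For a Cobb–Douglas (constant-elasticity) form D = A·P^α·…, the elasticity with respect to P equals the exponent α at every point.
Here the exponent on P is -0.31, so the price elasticity of demand is -0.31.

-0.31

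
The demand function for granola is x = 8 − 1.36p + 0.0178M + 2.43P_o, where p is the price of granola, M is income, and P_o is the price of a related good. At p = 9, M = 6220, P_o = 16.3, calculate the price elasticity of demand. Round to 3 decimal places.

-0.084

Substituting, x = 8 − 1.36(9) + 0.0178(6220) + 2.43(16.3) = 8 − 12.24 + 110.716 + 39.609 = 146.085.
∂x/∂p = −1.36, so E_p = (−1.36)·(9/146.085) ≈ -0.084.
|E_p| < 1: demand is inelastic.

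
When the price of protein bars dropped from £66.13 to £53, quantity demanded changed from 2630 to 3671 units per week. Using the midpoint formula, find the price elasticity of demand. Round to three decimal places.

%ΔQ = (3671 − 2630)/[(2630 + 3671)/2] = 1041/3150.5 ≈ 0.3304.
%ΔP = (53 − 66.13)/[(66.13 + 53)/2] = -13.13/59.565 ≈ -0.2204.
Arc elasticity E = %ΔQ/%ΔP ≈ 0.3304/-0.2204 ≈ -1.499.
|E| > 1: demand is elastic over this range.

-1.499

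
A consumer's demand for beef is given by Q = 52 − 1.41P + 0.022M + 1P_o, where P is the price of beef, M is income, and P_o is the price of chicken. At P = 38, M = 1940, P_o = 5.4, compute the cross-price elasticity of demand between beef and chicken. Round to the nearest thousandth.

0.116

Evaluating quantity at (P, M, P_o) gives Q = 52 − 1.41(38) + 0.022(1940) + 1(5.4) = 52 − 53.58 + 42.68 + 5.4 = 46.5.
∂Q/∂P_o = +1, so E_xy = 1·(5.4/46.5) ≈ 0.116.
E_xy > 0: the goods are substitutes.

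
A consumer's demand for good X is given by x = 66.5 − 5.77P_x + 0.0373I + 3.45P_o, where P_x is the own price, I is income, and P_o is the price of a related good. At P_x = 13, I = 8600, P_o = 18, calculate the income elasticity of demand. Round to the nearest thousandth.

0.857

First evaluate x: 66.5 − 5.77(13) + 0.0373(8600) + 3.45(18) = 66.5 − 75.01 + 320.78 + 62.1 = 374.37.
∂x/∂I = +0.0373, so E_I = 0.0373·(8600/374.37) ≈ 0.857.
E_I ∈ (0,1): normal good (necessity).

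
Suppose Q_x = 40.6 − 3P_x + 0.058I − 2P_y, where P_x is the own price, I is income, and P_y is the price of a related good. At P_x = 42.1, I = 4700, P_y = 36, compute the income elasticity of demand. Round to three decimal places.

First evaluate Q_x: 40.6 − 3(42.1) + 0.058(4700) − 2(36) = 40.6 − 126.3 + 272.6 − 72 = 114.9.
∂Q_x/∂I = +0.058, so E_I = 0.058·(4700/114.9) ≈ 2.372.
E_I > 1: normal good (luxury).

2.372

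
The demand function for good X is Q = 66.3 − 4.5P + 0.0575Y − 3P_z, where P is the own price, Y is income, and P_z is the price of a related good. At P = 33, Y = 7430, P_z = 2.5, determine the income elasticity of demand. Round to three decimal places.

Q = 66.3 − 4.5(33) + 0.0575(7430) − 3(2.5) = 66.3 − 148.5 + 427.225 − 7.5 = 337.525.
∂Q/∂Y = +0.0575, so E_I = 0.0575·(7430/337.525) ≈ 1.266.
E_I > 1: normal good (luxury).

1.266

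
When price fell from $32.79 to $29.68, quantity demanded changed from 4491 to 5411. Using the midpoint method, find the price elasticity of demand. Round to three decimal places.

-1.866

%ΔQ = (5411 − 4491)/[(4491 + 5411)/2] = 920/4951 ≈ 0.1858.
%ΔP = (29.68 − 32.79)/[(32.79 + 29.68)/2] = -3.11/31.235 ≈ -0.0996.
Arc elasticity E = %ΔQ/%ΔP ≈ 0.1858/-0.0996 ≈ -1.866.
|E| > 1: demand is elastic over this range.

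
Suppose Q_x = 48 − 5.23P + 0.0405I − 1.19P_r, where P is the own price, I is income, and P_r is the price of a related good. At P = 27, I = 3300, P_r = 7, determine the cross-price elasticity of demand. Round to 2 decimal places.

-0.26

Q_x = 48 − 5.23(27) + 0.0405(3300) − 1.19(7) = 48 − 141.21 + 133.65 − 8.33 = 32.11.
∂Q_x/∂P_r = −1.19, so E_xy = -1.19·(7/32.11) ≈ -0.26.
E_xy < 0: the goods are complements.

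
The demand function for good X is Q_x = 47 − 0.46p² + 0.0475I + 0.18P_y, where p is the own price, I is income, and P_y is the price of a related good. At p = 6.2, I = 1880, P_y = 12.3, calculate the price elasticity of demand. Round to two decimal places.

-0.29

Evaluating quantity at (p, I, P_y) gives Q_x = 47 − 0.46(6.2)² + 0.0475(1880) + 0.18(12.3) = 47 − 17.6824 + 89.3 + 2.214 = 120.8316.
∂Q_x/∂p = −2·0.46·p = -5.704, so E_p = -5.704·(6.2/120.8316) ≈ -0.29.
|E_p| < 1: demand is inelastic.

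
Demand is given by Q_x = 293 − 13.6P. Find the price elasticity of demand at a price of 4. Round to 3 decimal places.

-0.228

At P = 4, Q_x = 238.6.
dQ_x/dP = −13.6.
Point elasticity E = (dQ_x/dP)·(P/Q_x) = -13.6 × 4/238.6 ≈ -0.228.
|E| < 1, so demand is inelastic at this price.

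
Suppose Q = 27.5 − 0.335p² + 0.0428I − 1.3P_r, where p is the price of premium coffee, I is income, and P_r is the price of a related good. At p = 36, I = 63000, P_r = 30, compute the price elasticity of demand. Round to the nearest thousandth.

-0.386

Evaluating quantity at (p, I, P_r) gives Q = 27.5 − 0.335(36)² + 0.0428(63000) − 1.3(30) = 27.5 − 434.16 + 2696.4 − 39 = 2250.74.
∂Q/∂p = −2·0.335·p = -24.12, so E_p = -24.12·(36/2250.74) ≈ -0.386.
|E_p| < 1: demand is inelastic.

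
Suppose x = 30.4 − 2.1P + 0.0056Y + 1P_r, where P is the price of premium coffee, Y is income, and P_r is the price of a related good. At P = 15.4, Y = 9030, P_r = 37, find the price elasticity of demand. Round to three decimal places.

Substituting, x = 30.4 − 2.1(15.4) + 0.0056(9030) + 1(37) = 30.4 − 32.34 + 50.568 + 37 = 85.628.
∂x/∂P = −2.1, so E_p = (−2.1)·(15.4/85.628) ≈ -0.378.
|E_p| < 1: demand is inelastic.

-0.378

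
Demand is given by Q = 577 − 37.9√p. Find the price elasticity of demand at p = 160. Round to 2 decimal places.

At p = 160, Q = 97.5987.
dQ/dp = −37.9/(2√p) = −37.9/(2·12.6491).
Point elasticity E = (dQ/dp)·(p/Q) = -1.4981 × 160/97.5987 ≈ -2.46.
|E| > 1, so demand is elastic at this price.

-2.46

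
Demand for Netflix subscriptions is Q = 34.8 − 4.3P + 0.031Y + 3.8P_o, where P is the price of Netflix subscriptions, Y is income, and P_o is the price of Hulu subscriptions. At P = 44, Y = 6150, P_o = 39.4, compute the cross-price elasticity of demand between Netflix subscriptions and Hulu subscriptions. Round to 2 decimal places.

Evaluating quantity at (P, Y, P_o) gives Q = 34.8 − 4.3(44) + 0.031(6150) + 3.8(39.4) = 34.8 − 189.2 + 190.65 + 149.72 = 185.97.
∂Q/∂P_o = +3.8, so E_xy = 3.8·(39.4/185.97) ≈ 0.81.
E_xy > 0: the goods are substitutes.

0.81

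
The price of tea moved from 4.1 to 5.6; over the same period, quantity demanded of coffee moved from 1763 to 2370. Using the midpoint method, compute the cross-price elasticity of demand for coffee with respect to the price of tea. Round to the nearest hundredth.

0.95

%ΔQ_x = (2370 − 1763)/[(1763+2370)/2] = 607/2066.5 ≈ 0.2937.
%ΔP_y = (5.6 − 4.1)/[(4.1+5.6)/2] ≈ 0.3093.
E_xy = 0.2937/0.3093 ≈ 0.95.
E_xy > 0, so coffee and tea are substitutes.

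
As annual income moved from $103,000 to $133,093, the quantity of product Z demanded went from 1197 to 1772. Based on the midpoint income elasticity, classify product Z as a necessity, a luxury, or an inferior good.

luxury

%ΔQ = (1772 − 1197)/[(1197+1772)/2] = 575/1484.5 ≈ 0.3873.
%ΔI = (133,093 − 103,000)/[(103,000+133,093)/2] = 30093/118046.5 ≈ 0.2549.
E_I = %ΔQ/%ΔI ≈ 1.519.
E_I > 1: normal good (luxury).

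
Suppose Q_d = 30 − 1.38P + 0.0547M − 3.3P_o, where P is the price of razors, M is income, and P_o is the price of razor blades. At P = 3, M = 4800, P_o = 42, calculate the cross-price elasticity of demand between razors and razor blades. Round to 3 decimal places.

Substituting, Q_d = 30 − 1.38(3) + 0.0547(4800) − 3.3(42) = 30 − 4.14 + 262.56 − 138.6 = 149.82.
∂Q_d/∂P_o = −3.3, so E_xy = -3.3·(42/149.82) ≈ -0.925.
E_xy < 0: the goods are complements.

-0.925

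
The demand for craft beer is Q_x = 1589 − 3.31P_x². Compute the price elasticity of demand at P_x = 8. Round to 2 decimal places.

-0.31

At P_x = 8, Q_x = 1377.16.
dQ_x/dP_x = −2·3.31·P_x = −52.96.
Point elasticity E = (dQ_x/dP_x)·(P_x/Q_x) = -52.96 × 8/1377.16 ≈ -0.31.
|E| < 1, so demand is inelastic at this price.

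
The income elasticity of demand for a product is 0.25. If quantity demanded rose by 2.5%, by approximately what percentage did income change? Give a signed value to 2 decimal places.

10.00

%ΔQ ≈ E × %ΔI ⇒ %ΔI = %ΔQ / E = (2.5%)/(0.25) = 10.00%.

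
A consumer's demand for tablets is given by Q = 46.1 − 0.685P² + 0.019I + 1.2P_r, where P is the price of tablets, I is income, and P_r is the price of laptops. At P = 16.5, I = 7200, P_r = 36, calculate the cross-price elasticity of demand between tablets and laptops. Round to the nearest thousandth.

At the given point, Q = 46.1 − 0.685(16.5)² + 0.019(7200) + 1.2(36) = 46.1 − 186.4913 + 136.8 + 43.2 = 39.6088.
∂Q/∂P_r = +1.2, so E_xy = 1.2·(36/39.6088) ≈ 1.091.
E_xy > 0: the goods are substitutes.

1.091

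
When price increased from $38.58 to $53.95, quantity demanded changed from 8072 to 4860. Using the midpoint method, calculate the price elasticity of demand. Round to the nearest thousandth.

-1.495

%ΔQ = (4860 − 8072)/[(8072 + 4860)/2] = -3212/6466 ≈ -0.4968.
%Δp = (53.95 − 38.58)/[(38.58 + 53.95)/2] = 15.37/46.265 ≈ 0.3322.
Arc elasticity E = %ΔQ/%Δp ≈ -0.4968/0.3322 ≈ -1.495.
|E| > 1: demand is elastic over this range.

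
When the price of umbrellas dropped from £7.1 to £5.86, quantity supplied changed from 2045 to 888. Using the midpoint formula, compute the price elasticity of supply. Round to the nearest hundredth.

%Δq = (888 − 2045)/[(2045 + 888)/2] = -1157/1466.5 ≈ -0.7890.
%Δp = (5.86 − 7.1)/[(7.1 + 5.86)/2] = -1.24/6.48 ≈ -0.1914.
Arc elasticity E = %Δq/%Δp ≈ -0.7890/-0.1914 ≈ 4.12.
|E| > 1: supply is elastic over this range.

4.12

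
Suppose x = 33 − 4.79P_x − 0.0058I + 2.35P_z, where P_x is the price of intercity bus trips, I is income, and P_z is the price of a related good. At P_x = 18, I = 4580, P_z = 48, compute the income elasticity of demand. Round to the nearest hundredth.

Evaluating quantity at (P_x, I, P_z) gives x = 33 − 4.79(18) − 0.0058(4580) + 2.35(48) = 33 − 86.22 − 26.564 + 112.8 = 33.016.
∂x/∂I = −0.0058, so E_I = -0.0058·(4580/33.016) ≈ -0.80.
E_I < 0: inferior good.

-0.80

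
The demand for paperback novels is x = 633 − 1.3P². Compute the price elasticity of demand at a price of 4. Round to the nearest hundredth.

-0.07

At P = 4, x = 612.2.
dx/dP = −2·1.3·P = −10.4.
Point elasticity E = (dx/dP)·(P/x) = -10.4 × 4/612.2 ≈ -0.07.
|E| < 1, so demand is inelastic at this price.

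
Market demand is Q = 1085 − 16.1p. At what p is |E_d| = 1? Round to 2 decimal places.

For linear demand Q = a − bp, E = −bp/(a − bp). |E| = 1 ⇒ bp = a − bp ⇒ p = a/(2b).
p = 1085/(2·16.1) ≈ 33.70.

33.70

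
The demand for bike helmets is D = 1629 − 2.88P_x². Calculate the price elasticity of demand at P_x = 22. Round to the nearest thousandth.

-11.859

At P_x = 22, D = 235.08.
dD/dP_x = −2·2.88·P_x = −126.72.
Point elasticity E = (dD/dP_x)·(P_x/D) = -126.72 × 22/235.08 ≈ -11.859.
|E| > 1, so demand is elastic at this price.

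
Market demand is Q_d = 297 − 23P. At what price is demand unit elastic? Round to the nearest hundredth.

For linear demand Q_d = a − bP, E = −bP/(a − bP). |E| = 1 ⇒ bP = a − bP ⇒ P = a/(2b).
P = 297/(2·23) ≈ 6.46.

6.46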